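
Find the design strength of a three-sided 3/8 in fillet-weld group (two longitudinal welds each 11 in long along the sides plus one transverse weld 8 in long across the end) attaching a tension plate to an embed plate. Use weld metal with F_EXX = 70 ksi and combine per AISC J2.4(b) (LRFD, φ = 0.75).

φR_n ≈ 256 kip

t_e = 0.707 × 0.375 = 0.2651 in.
R_nwl = 0.6 × 70 × 0.2651 × 22 = 245 kip (longitudinal, 2 welds).
R_nwt = 0.6 × 70 × 0.2651 × 8 = 89.08 kip (transverse, base value).
(i) R_nwl + R_nwt = 334.1 kip; (ii) 0.85 R_nwl + 1.5 R_nwt = 341.9 kip.
R_n = max = 341.9 kip [governs: (ii)]; φR_n = 256.4 kip.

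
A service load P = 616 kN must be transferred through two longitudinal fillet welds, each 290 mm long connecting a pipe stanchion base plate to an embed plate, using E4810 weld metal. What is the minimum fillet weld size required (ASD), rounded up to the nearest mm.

w = 11 mm

E48XX → F_EXX = 480 MPa.
Total weld length L = 580 mm.
Required throat t_e = P × Ω / (0.6 F_EXX × L) = 616 × 2.0 / (0.6 × 480 × 580 × 10⁻³) = 7.375 mm.
Required leg w = t_e / 0.707 = 10.43 mm → use 11 mm.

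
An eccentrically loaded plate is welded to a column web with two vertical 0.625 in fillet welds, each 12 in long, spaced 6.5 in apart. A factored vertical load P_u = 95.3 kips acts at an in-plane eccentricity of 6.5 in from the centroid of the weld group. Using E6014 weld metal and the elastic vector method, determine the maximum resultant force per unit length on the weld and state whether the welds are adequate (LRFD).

E60XX → F_EXX = 60 ksi.
Total weld length L_w = 24 in. Treat welds as unit-width lines.
Polar moment about centroid: J = 2[d³/12 + d(b/2)²] = 2[12³/12 + 12×3.25²] = 541.5 in³.
Direct shear f_v = P/L_w = 95.3 / 24 = 3.971 kip/in (vertical).
Torsion M = P·e = 95.3 × 6.5 = 619.45 kip·in.
Critical point at (x, y) = (3.25, 6) from centroid. f_tx = M·y/J = 6.864 kip/in; f_ty = M·x/J = 3.718 kip/in.
Resultant f_max = √[f_tx² + (f_v + f_ty)²] = √[6.864² + (3.971 + 3.718)²] = 10.31 kip/in.
Capacity per unit length: φr_n = 0.75 × 0.6 × 60 × (0.707 × 0.625) = 11.93 kip/in.
10.31 ≤ 11.93 → adequate.

f_max ≈ 10.3 kip/in; adequate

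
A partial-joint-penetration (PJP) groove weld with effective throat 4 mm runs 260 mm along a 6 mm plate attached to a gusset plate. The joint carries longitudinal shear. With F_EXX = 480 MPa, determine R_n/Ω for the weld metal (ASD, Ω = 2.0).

Effective throat (given) t_e = 4 mm.
A_we = 4 × 260 = 1040 mm².
F_nw = 0.6 F_EXX = 288 MPa.
R_n/Ω = (288 × 1040) / 2.0 × 10⁻³ = 149.8 kN.

R_n/Ω ≈ 150 kN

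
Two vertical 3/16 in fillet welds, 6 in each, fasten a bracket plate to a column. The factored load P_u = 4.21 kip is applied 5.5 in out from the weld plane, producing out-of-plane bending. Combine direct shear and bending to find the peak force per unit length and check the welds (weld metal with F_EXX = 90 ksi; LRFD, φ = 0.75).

f_max ≈ 1.96 kip/in; adequate

L_w = 2 × 6 = 12 in; section modulus (unit throat) S = 2 × L²/6 = 12 in².
Direct shear f_v = P/L_w = 4.21/12 = 0.3508 kip/in.
Moment M = P × e = 4.21 × 5.5 = 23.155 kip·in; bending f_b = M/S = 1.93 kip/in.
f_max = √(f_v² + f_b²) = √(0.3508² + 1.93²) = 1.961 kip/in.
φr_n = 0.75 × 0.6 × 90 × (0.707 × 0.1875) = 5.369 kip/in → adequate.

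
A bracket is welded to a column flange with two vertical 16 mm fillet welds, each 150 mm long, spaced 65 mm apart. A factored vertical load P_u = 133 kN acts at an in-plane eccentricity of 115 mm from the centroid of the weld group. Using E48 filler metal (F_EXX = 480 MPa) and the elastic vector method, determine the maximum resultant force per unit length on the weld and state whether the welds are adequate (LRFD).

f_max ≈ 1650 N/mm; adequate

Total weld length L_w = 300 mm. Treat welds as unit-width lines.
Polar moment about centroid: J = 2[d³/12 + d(b/2)²] = 2[150³/12 + 150×32.5²] = 879400 mm³.
Direct shear f_v = P/L_w = 133×10³ / 300 = 443.3 N/mm (vertical).
Torsion M = P·e = 133×10³ × 115 = 15295000 N·mm.
Critical point at (x, y) = (32.5, 75) from centroid. f_tx = M·y/J = 1304 N/mm; f_ty = M·x/J = 565.3 N/mm.
Resultant f_max = √[f_tx² + (f_v + f_ty)²] = √[1304² + (443.3 + 565.3)²] = 1649 N/mm.
Capacity per unit length: φr_n = 0.75 × 0.6 × 480 × (0.707 × 16) = 2443 N/mm.
1649 ≤ 2443 → adequate.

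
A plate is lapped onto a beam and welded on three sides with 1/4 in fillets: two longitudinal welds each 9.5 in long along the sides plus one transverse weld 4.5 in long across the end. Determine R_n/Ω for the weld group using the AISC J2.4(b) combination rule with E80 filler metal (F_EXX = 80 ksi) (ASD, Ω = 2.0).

R_n/Ω ≈ 99.7 kip

t_e = 0.707 × 0.25 = 0.1767 in.
R_nwl = 0.6 × 80 × 0.1767 × 19 = 161.2 kip (longitudinal, 2 welds).
R_nwt = 0.6 × 80 × 0.1767 × 4.5 = 38.18 kip (transverse, base value).
(i) R_nwl + R_nwt = 199.4 kip; (ii) 0.85 R_nwl + 1.5 R_nwt = 194.3 kip.
R_n = max = 199.4 kip [governs: (i)]; R_n/Ω = 99.69 kip.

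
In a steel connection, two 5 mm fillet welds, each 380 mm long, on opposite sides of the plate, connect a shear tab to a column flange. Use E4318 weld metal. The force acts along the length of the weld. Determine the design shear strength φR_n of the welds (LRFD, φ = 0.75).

φR_n ≈ 520 kN

E43XX → F_EXX = 430 MPa.
Effective throat t_e = 0.707 × 5 = 3.535 mm.
Total length L = 760 mm; A_we = 3.535 × 760 = 2687 mm².
F_nw = 0.6 F_EXX = 0.6 × 430 = 258 MPa.
φR_n = 0.75 × 258 × 2687 × 10⁻³ = 519.9 kN.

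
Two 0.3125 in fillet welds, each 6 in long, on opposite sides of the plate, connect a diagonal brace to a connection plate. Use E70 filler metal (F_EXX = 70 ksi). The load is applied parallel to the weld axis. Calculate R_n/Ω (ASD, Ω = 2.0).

Effective throat t_e = 0.707 × 0.3125 = 0.2209 in.
Total length L = 12 in; A_we = 0.2209 × 12 = 2.651 in².
F_nw = 0.6 F_EXX = 0.6 × 70 = 42 ksi.
R_n = 42 × 2.651 = 111.4 kip; R_n/Ω = 111.4/2.0 = 55.68 kip.

R_n/Ω ≈ 55.7 kip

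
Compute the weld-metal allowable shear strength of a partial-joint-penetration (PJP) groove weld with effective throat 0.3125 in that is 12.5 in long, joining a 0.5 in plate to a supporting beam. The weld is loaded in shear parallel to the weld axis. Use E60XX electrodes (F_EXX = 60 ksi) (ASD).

Effective throat (given) t_e = 0.3125 in.
A_we = 0.3125 × 12.5 = 3.906 in².
F_nw = 0.6 F_EXX = 36 ksi.
R_n/Ω = (36 × 3.906) / 2.0 = 70.31 kips.

R_n/Ω ≈ 70.3 kips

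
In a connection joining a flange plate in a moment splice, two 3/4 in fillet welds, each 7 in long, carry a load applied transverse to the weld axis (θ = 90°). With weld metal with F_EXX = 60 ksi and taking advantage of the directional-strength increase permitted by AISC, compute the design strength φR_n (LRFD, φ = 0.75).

t_e = 0.707 × 0.75 = 0.5302 in; A_we = 0.5302 × 14 = 7.423 in².
Directional factor: 1.0 + 0.5 sin^1.5(90°) = 1.5.
F_nw = 0.6 × 60 × 1.5 = 54 ksi.
φR_n = 0.75 × 54 × 7.423 = 300.7 kips.

φR_n ≈ 301 kips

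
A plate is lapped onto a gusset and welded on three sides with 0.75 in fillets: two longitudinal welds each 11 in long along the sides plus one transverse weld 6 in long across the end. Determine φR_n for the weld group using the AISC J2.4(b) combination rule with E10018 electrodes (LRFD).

E100XX → F_EXX = 100 ksi.
t_e = 0.707 × 0.75 = 0.5302 in.
R_nwl = 0.6 × 100 × 0.5302 × 22 = 699.9 kip (longitudinal, 2 welds).
R_nwt = 0.6 × 100 × 0.5302 × 6 = 190.9 kip (transverse, base value).
(i) R_nwl + R_nwt = 890.8 kip; (ii) 0.85 R_nwl + 1.5 R_nwt = 881.3 kip.
R_n = max = 890.8 kip [governs: (i)]; φR_n = 668.1 kip.

φR_n ≈ 668 kip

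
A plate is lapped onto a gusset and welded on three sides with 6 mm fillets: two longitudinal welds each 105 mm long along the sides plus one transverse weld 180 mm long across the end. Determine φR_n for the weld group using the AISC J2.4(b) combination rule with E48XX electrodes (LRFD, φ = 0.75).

E48XX → F_EXX = 480 MPa.
t_e = 0.707 × 6 = 4.242 mm.
R_nwl = 0.6 × 480 × 4.242 × 210 × 10⁻³ = 256.6 kN (longitudinal, 2 welds).
R_nwt = 0.6 × 480 × 4.242 × 180 × 10⁻³ = 219.9 kN (transverse, base value).
(i) R_nwl + R_nwt = 476.5 kN; (ii) 0.85 R_nwl + 1.5 R_nwt = 547.9 kN.
R_n = max = 547.9 kN [governs: (ii)]; φR_n = 410.9 kN.

φR_n ≈ 411 kN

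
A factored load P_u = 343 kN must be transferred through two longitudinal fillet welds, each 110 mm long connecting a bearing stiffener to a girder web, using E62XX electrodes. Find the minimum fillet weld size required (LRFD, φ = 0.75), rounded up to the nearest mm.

w = 8 mm

E62XX → F_EXX = 620 MPa.
Total weld length L = 220 mm.
Required throat t_e = P_u / (φ × 0.6 F_EXX × L) = 343 / (0.75 × 0.6 × 620 × 220 × 10⁻³) = 5.588 mm.
Required leg w = t_e / 0.707 = 7.904 mm → use 8 mm.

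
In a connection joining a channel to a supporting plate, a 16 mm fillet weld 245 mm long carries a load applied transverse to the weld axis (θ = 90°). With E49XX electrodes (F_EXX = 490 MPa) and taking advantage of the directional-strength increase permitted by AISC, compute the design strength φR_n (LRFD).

φR_n ≈ 917 kN

t_e = 0.707 × 16 = 11.31 mm; A_we = 11.31 × 245 = 2771 mm².
Directional factor: 1.0 + 0.5 sin^1.5(90°) = 1.5.
F_nw = 0.6 × 490 × 1.5 = 441 MPa.
φR_n = 0.75 × 441 × 2771 × 10⁻³ = 916.7 kN.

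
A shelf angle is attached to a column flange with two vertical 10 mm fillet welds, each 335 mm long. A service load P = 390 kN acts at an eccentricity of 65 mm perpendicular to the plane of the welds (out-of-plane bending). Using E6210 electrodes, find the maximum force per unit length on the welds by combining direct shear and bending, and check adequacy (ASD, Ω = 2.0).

E62XX → F_EXX = 620 MPa.
L_w = 2 × 335 = 670 mm; section modulus (unit throat) S = 2 × L²/6 = 37410 mm².
Direct shear f_v = P/L_w = 390×10³/670 = 582.1 N/mm.
Moment M = P × e = 390×10³ × 65 = 25350000 N·mm; bending f_b = M/S = 677.7 N/mm.
f_max = √(f_v² + f_b²) = √(582.1² + 677.7²) = 893.3 N/mm.
r_n/Ω = (1/2.0) × 0.6 × 620 × (0.707 × 10) = 1315 N/mm → adequate.

f_max ≈ 893 N/mm; adequate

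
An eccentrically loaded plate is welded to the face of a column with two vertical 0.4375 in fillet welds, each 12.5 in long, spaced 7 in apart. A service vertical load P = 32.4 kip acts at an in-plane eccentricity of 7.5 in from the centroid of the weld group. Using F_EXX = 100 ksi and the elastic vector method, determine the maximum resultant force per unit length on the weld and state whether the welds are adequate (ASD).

f_max ≈ 3.57 kip/in; adequate

Total weld length L_w = 25 in. Treat welds as unit-width lines.
Polar moment about centroid: J = 2[d³/12 + d(b/2)²] = 2[12.5³/12 + 12.5×3.5²] = 631.8 in³.
Direct shear f_v = P/L_w = 32.4 / 25 = 1.296 kip/in (vertical).
Torsion M = P·e = 32.4 × 7.5 = 243 kip·in.
Critical point at (x, y) = (3.5, 6.25) from centroid. f_tx = M·y/J = 2.404 kip/in; f_ty = M·x/J = 1.346 kip/in.
Resultant f_max = √[f_tx² + (f_v + f_ty)²] = √[2.404² + (1.296 + 1.346)²] = 3.572 kip/in.
Capacity per unit length: r_n/Ω = (1/2.0) × 0.6 × 100 × (0.707 × 0.4375) = 9.279 kip/in.
3.572 ≤ 9.279 → adequate.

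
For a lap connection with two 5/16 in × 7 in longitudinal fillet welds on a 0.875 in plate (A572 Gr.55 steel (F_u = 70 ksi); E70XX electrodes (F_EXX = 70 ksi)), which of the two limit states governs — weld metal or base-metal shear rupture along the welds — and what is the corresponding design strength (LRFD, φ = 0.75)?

φR_n ≈ 97.4 kips (weld metal governs)

t_e = 0.707 × 0.3125 = 0.2209 in; L = 14 in.
Weld metal: φR_n = 0.75 × 0.6 × 70 × 0.2209 × 14 = 97.43 kips.
Base metal (shear rupture): φR_n = 0.75 × 0.6 × 70 × 0.875 × 14 = 385.9 kips.
Governing: weld metal.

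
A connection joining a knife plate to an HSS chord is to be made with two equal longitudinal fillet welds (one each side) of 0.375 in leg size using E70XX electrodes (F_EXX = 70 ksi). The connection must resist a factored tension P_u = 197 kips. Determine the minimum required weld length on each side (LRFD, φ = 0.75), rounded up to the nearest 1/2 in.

L = 12 in on each side

Throat t_e = 0.707 × 0.375 = 0.2651 in.
φr_n = 0.75 × 0.6 × 70 × 0.2651 = 8.351 kips/in.
L_req = P_u / φr_n = 197 / 8.351 = 23.59 in total.
Per side: 23.59 / 2 = 11.79 in.
Round up → use L = 12 in on each side.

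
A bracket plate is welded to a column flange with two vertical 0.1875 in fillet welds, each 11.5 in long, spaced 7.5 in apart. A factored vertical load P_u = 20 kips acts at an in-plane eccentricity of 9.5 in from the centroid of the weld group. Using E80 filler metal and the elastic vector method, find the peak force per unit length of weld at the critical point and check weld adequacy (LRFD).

f_max ≈ 2.83 kip/in; adequate

E80XX → F_EXX = 80 ksi.
Total weld length L_w = 23 in. Treat welds as unit-width lines.
Polar moment about centroid: J = 2[d³/12 + d(b/2)²] = 2[11.5³/12 + 11.5×3.75²] = 576.9 in³.
Direct shear f_v = P/L_w = 20 / 23 = 0.8696 kip/in (vertical).
Torsion M = P·e = 20 × 9.5 = 190 kip·in.
Critical point at (x, y) = (3.75, 5.75) from centroid. f_tx = M·y/J = 1.894 kip/in; f_ty = M·x/J = 1.235 kip/in.
Resultant f_max = √[f_tx² + (f_v + f_ty)²] = √[1.894² + (0.8696 + 1.235)²] = 2.831 kip/in.
Capacity per unit length: φr_n = 0.75 × 0.6 × 80 × (0.707 × 0.1875) = 4.772 kip/in.
2.831 ≤ 4.772 → adequate.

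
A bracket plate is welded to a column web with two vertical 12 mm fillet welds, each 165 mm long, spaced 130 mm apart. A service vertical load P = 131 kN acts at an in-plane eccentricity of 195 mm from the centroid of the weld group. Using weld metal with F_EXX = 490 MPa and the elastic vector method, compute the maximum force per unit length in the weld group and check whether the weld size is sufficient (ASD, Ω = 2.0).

f_max ≈ 1530 N/mm; NOT adequate

Total weld length L_w = 330 mm. Treat welds as unit-width lines.
Polar moment about centroid: J = 2[d³/12 + d(b/2)²] = 2[165³/12 + 165×65²] = 2143000 mm³.
Direct shear f_v = P/L_w = 131×10³ / 330 = 397 N/mm (vertical).
Torsion M = P·e = 131×10³ × 195 = 25545000 N·mm.
Critical point at (x, y) = (65, 82.5) from centroid. f_tx = M·y/J = 983.4 N/mm; f_ty = M·x/J = 774.8 N/mm.
Resultant f_max = √[f_tx² + (f_v + f_ty)²] = √[983.4² + (397 + 774.8)²] = 1530 N/mm.
Capacity per unit length: r_n/Ω = (1/2.0) × 0.6 × 490 × (0.707 × 12) = 1247 N/mm.
1530 > 1247 → NOT adequate.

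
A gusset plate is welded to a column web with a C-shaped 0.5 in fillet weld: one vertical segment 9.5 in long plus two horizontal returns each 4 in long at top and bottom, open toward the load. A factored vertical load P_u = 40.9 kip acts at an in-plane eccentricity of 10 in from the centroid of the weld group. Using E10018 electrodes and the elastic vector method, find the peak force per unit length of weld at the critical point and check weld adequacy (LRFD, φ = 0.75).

f_max ≈ 9.75 kip/in; adequate

E100XX → F_EXX = 100 ksi.
Total weld length L_w = 17.5 in. Treat welds as unit-width lines.
Centroid: x̄ = 2×4×2 / 17.5 = 0.9143 in from the vertical weld.
Polar moment about centroid: J = I_x + I_y = [9.5³/12 + 2×4×4.75²] + [9.5×0.9143² + 2(4³/12 + 4×1.086²)] = 280 in³.
Direct shear f_v = P/L_w = 40.9 / 17.5 = 2.337 kip/in (vertical).
Torsion M = P·e = 40.9 × 10 = 409 kip·in.
Critical point at (x, y) = (3.086, 4.75) from centroid. f_tx = M·y/J = 6.939 kip/in; f_ty = M·x/J = 4.508 kip/in.
Resultant f_max = √[f_tx² + (f_v + f_ty)²] = √[6.939² + (2.337 + 4.508)²] = 9.747 kip/in.
Capacity per unit length: φr_n = 0.75 × 0.6 × 100 × (0.707 × 0.5) = 15.91 kip/in.
9.747 ≤ 15.91 → adequate.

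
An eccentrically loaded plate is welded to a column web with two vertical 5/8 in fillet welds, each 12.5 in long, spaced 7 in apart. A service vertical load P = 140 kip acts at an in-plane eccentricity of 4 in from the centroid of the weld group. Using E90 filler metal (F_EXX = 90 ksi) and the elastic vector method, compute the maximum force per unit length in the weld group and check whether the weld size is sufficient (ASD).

Total weld length L_w = 25 in. Treat welds as unit-width lines.
Polar moment about centroid: J = 2[d³/12 + d(b/2)²] = 2[12.5³/12 + 12.5×3.5²] = 631.8 in³.
Direct shear f_v = P/L_w = 140 / 25 = 5.6 kip/in (vertical).
Torsion M = P·e = 140 × 4 = 560 kip·in.
Critical point at (x, y) = (3.5, 6.25) from centroid. f_tx = M·y/J = 5.54 kip/in; f_ty = M·x/J = 3.102 kip/in.
Resultant f_max = √[f_tx² + (f_v + f_ty)²] = √[5.54² + (5.6 + 3.102)²] = 10.32 kip/in.
Capacity per unit length: r_n/Ω = (1/2.0) × 0.6 × 90 × (0.707 × 0.625) = 11.93 kip/in.
10.32 ≤ 11.93 → adequate.

f_max ≈ 10.3 kip/in; adequate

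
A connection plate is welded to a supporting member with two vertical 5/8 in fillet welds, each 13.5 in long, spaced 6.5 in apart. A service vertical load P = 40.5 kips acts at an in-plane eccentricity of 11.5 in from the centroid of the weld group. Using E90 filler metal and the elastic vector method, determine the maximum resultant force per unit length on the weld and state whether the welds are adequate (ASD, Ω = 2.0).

f_max ≈ 5.83 kip/in; adequate

E90XX → F_EXX = 90 ksi.
Total weld length L_w = 27 in. Treat welds as unit-width lines.
Polar moment about centroid: J = 2[d³/12 + d(b/2)²] = 2[13.5³/12 + 13.5×3.25²] = 695.2 in³.
Direct shear f_v = P/L_w = 40.5 / 27 = 1.5 kip/in (vertical).
Torsion M = P·e = 40.5 × 11.5 = 465.75 kip·in.
Critical point at (x, y) = (3.25, 6.75) from centroid. f_tx = M·y/J = 4.522 kip/in; f_ty = M·x/J = 2.177 kip/in.
Resultant f_max = √[f_tx² + (f_v + f_ty)²] = √[4.522² + (1.5 + 2.177)²] = 5.828 kip/in.
Capacity per unit length: r_n/Ω = (1/2.0) × 0.6 × 90 × (0.707 × 0.625) = 11.93 kip/in.
5.828 ≤ 11.93 → adequate.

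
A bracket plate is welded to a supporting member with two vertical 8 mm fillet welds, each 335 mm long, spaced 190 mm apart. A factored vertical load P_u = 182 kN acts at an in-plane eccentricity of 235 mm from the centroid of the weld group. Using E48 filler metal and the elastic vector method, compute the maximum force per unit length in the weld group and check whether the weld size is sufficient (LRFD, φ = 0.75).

E48XX → F_EXX = 480 MPa.
Total weld length L_w = 670 mm. Treat welds as unit-width lines.
Polar moment about centroid: J = 2[d³/12 + d(b/2)²] = 2[335³/12 + 335×95²] = 12310000 mm³.
Direct shear f_v = P/L_w = 182×10³ / 670 = 271.6 N/mm (vertical).
Torsion M = P·e = 182×10³ × 235 = 42770000 N·mm.
Critical point at (x, y) = (95, 167.5) from centroid. f_tx = M·y/J = 581.8 N/mm; f_ty = M·x/J = 330 N/mm.
Resultant f_max = √[f_tx² + (f_v + f_ty)²] = √[581.8² + (271.6 + 330)²] = 837 N/mm.
Capacity per unit length: φr_n = 0.75 × 0.6 × 480 × (0.707 × 8) = 1222 N/mm.
837 ≤ 1222 → adequate.

f_max ≈ 837 N/mm; adequate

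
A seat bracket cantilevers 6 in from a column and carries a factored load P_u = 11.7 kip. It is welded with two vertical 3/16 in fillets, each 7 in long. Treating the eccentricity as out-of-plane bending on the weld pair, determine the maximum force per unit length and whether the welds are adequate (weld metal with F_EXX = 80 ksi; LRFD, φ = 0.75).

f_max ≈ 4.38 kip/in; adequate

L_w = 2 × 7 = 14 in; section modulus (unit throat) S = 2 × L²/6 = 16.33 in².
Direct shear f_v = P/L_w = 11.7/14 = 0.8357 kip/in.
Moment M = P × e = 11.7 × 6 = 70.2 kip·in; bending f_b = M/S = 4.298 kip/in.
f_max = √(f_v² + f_b²) = √(0.8357² + 4.298²) = 4.378 kip/in.
φr_n = 0.75 × 0.6 × 80 × (0.707 × 0.1875) = 4.772 kip/in → adequate.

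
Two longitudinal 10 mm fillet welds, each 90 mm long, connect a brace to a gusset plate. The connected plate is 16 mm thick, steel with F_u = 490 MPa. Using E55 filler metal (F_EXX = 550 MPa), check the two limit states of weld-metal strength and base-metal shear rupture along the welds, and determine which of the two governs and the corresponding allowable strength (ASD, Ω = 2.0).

R_n/Ω ≈ 210 kN (weld metal governs)

t_e = 0.707 × 10 = 7.07 mm; L = 180 mm.
Weld metal: R_n/Ω = (1/2.0) × 0.6 × 550 × 7.07 × 180 × 10⁻³ = 210 kN.
Base metal (shear rupture): R_n/Ω = (1/2.0) × 0.6 × 490 × 16 × 180 × 10⁻³ = 423.4 kN.
Governing: weld metal.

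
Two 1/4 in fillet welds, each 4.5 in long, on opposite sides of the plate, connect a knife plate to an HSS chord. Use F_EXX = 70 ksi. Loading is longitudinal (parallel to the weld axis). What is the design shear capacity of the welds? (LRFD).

φR_n ≈ 50.1 kip

Effective throat t_e = 0.707 × 0.25 = 0.1767 in.
Total length L = 9 in; A_we = 0.1767 × 9 = 1.591 in².
F_nw = 0.6 F_EXX = 0.6 × 70 = 42 ksi.
φR_n = 0.75 × 42 × 1.591 = 50.11 kip.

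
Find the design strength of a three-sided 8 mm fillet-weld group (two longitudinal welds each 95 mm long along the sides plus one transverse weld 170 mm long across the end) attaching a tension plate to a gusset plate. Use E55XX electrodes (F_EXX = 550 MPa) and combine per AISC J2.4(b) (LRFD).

t_e = 0.707 × 8 = 5.656 mm.
R_nwl = 0.6 × 550 × 5.656 × 190 × 10⁻³ = 354.6 kN (longitudinal, 2 welds).
R_nwt = 0.6 × 550 × 5.656 × 170 × 10⁻³ = 317.3 kN (transverse, base value).
(i) R_nwl + R_nwt = 671.9 kN; (ii) 0.85 R_nwl + 1.5 R_nwt = 777.4 kN.
R_n = max = 777.4 kN [governs: (ii)]; φR_n = 583 kN.

φR_n ≈ 583 kN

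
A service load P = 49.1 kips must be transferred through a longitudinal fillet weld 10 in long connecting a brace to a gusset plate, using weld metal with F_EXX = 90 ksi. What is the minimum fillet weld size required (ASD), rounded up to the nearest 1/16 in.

w = 5/16 in

Total weld length L = 10 in.
Required throat t_e = P × Ω / (0.6 F_EXX × L) = 49.1 × 2.0 / (0.6 × 90 × 10) = 0.1819 in.
Required leg w = t_e / 0.707 = 0.2572 in → use 5/16 in.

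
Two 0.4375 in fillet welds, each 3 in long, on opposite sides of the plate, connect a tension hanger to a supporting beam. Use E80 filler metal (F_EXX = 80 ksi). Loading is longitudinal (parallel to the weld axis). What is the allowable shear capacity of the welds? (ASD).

Effective throat t_e = 0.707 × 0.4375 = 0.3093 in.
Total length L = 6 in; A_we = 0.3093 × 6 = 1.856 in².
F_nw = 0.6 F_EXX = 0.6 × 80 = 48 ksi.
R_n = 48 × 1.856 = 89.08 kips; R_n/Ω = 89.08/2.0 = 44.54 kips.

R_n/Ω ≈ 44.5 kips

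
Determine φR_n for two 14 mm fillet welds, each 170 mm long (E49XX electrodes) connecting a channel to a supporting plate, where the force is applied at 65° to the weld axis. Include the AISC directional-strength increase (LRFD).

φR_n ≈ 1060 kN

E49XX → F_EXX = 490 MPa.
t_e = 0.707 × 14 = 9.898 mm; A_we = 9.898 × 340 = 3365 mm².
Directional factor: 1.0 + 0.5 sin^1.5(65°) = 1.431.
F_nw = 0.6 × 490 × 1.431 = 420.8 MPa.
φR_n = 0.75 × 420.8 × 3365 × 10⁻³ = 1062 kN.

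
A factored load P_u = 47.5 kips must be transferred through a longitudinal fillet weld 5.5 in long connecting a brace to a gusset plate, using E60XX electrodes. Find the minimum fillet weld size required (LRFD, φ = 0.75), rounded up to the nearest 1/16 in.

E60XX → F_EXX = 60 ksi.
Total weld length L = 5.5 in.
Required throat t_e = P_u / (φ × 0.6 F_EXX × L) = 47.5 / (0.75 × 0.6 × 60 × 5.5) = 0.3199 in.
Required leg w = t_e / 0.707 = 0.4524 in → use 1/2 in.

w = 1/2 in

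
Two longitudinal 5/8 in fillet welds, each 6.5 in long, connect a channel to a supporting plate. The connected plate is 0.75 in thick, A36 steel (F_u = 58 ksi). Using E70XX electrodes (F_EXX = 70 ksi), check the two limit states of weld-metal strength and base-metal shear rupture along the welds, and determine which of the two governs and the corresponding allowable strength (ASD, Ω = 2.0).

t_e = 0.707 × 0.625 = 0.4419 in; L = 13 in.
Weld metal: R_n/Ω = (1/2.0) × 0.6 × 70 × 0.4419 × 13 = 120.6 kip.
Base metal (shear rupture): R_n/Ω = (1/2.0) × 0.6 × 58 × 0.75 × 13 = 169.6 kip.
Governing: weld metal.

R_n/Ω ≈ 121 kip (weld metal governs)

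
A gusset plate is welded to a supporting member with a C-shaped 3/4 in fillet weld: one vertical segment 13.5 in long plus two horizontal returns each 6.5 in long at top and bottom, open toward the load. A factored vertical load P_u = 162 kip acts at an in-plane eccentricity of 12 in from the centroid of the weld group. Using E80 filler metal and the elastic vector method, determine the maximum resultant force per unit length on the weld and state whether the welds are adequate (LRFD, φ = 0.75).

E80XX → F_EXX = 80 ksi.
Total weld length L_w = 26.5 in. Treat welds as unit-width lines.
Centroid: x̄ = 2×6.5×3.25 / 26.5 = 1.594 in from the vertical weld.
Polar moment about centroid: J = I_x + I_y = [13.5³/12 + 2×6.5×6.75²] + [13.5×1.594² + 2(6.5³/12 + 6.5×1.656²)] = 913.1 in³.
Direct shear f_v = P/L_w = 162 / 26.5 = 6.113 kip/in (vertical).
Torsion M = P·e = 162 × 12 = 1944 kip·in.
Critical point at (x, y) = (4.906, 6.75) from centroid. f_tx = M·y/J = 14.37 kip/in; f_ty = M·x/J = 10.44 kip/in.
Resultant f_max = √[f_tx² + (f_v + f_ty)²] = √[14.37² + (6.113 + 10.44)²] = 21.92 kip/in.
Capacity per unit length: φr_n = 0.75 × 0.6 × 80 × (0.707 × 0.75) = 19.09 kip/in.
21.92 > 19.09 → NOT adequate.

f_max ≈ 21.9 kip/in; NOT adequate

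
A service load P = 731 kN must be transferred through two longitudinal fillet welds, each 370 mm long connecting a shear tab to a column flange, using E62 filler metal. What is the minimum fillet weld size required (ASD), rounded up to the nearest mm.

E62XX → F_EXX = 620 MPa.
Total weld length L = 740 mm.
Required throat t_e = P × Ω / (0.6 F_EXX × L) = 731 × 2.0 / (0.6 × 620 × 740 × 10⁻³) = 5.311 mm.
Required leg w = t_e / 0.707 = 7.512 mm → use 8 mm.

w = 8 mm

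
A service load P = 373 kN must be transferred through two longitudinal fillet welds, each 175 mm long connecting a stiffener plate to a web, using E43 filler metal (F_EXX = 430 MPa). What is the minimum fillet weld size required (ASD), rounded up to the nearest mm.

w = 12 mm

Total weld length L = 350 mm.
Required throat t_e = P × Ω / (0.6 F_EXX × L) = 373 × 2.0 / (0.6 × 430 × 350 × 10⁻³) = 8.261 mm.
Required leg w = t_e / 0.707 = 11.69 mm → use 12 mm.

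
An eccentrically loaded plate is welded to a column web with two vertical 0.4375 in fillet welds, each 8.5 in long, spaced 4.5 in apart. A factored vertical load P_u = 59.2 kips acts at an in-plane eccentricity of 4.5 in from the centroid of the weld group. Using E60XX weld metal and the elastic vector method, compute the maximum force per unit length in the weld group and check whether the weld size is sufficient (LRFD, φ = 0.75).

E60XX → F_EXX = 60 ksi.
Total weld length L_w = 17 in. Treat welds as unit-width lines.
Polar moment about centroid: J = 2[d³/12 + d(b/2)²] = 2[8.5³/12 + 8.5×2.25²] = 188.4 in³.
Direct shear f_v = P/L_w = 59.2 / 17 = 3.482 kip/in (vertical).
Torsion M = P·e = 59.2 × 4.5 = 266.4 kip·in.
Critical point at (x, y) = (2.25, 4.25) from centroid. f_tx = M·y/J = 6.009 kip/in; f_ty = M·x/J = 3.181 kip/in.
Resultant f_max = √[f_tx² + (f_v + f_ty)²] = √[6.009² + (3.482 + 3.181)²] = 8.973 kip/in.
Capacity per unit length: φr_n = 0.75 × 0.6 × 60 × (0.707 × 0.4375) = 8.351 kip/in.
8.973 > 8.351 → NOT adequate.

f_max ≈ 8.97 kip/in; NOT adequate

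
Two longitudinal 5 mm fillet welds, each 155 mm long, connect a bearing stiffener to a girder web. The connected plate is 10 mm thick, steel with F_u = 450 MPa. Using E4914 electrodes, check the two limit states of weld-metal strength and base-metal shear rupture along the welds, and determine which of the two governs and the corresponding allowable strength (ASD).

E49XX → F_EXX = 490 MPa.
t_e = 0.707 × 5 = 3.535 mm; L = 310 mm.
Weld metal: R_n/Ω = (1/2.0) × 0.6 × 490 × 3.535 × 310 × 10⁻³ = 161.1 kN.
Base metal (shear rupture): R_n/Ω = (1/2.0) × 0.6 × 450 × 10 × 310 × 10⁻³ = 418.5 kN.
Governing: weld metal.

R_n/Ω ≈ 161 kN (weld metal governs)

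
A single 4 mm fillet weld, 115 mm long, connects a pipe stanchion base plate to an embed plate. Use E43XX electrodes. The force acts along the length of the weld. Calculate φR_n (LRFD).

φR_n ≈ 62.9 kN

E43XX → F_EXX = 430 MPa.
Effective throat t_e = 0.707 × 4 = 2.828 mm.
Total length L = 115 mm; A_we = 2.828 × 115 = 325.2 mm².
F_nw = 0.6 F_EXX = 0.6 × 430 = 258 MPa.
φR_n = 0.75 × 258 × 325.2 × 10⁻³ = 62.93 kN.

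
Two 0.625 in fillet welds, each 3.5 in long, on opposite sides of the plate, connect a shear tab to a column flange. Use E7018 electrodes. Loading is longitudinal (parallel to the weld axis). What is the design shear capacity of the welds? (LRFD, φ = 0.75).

φR_n ≈ 97.4 kips

E70XX → F_EXX = 70 ksi.
Effective throat t_e = 0.707 × 0.625 = 0.4419 in.
Total length L = 7 in; A_we = 0.4419 × 7 = 3.093 in².
F_nw = 0.6 F_EXX = 0.6 × 70 = 42 ksi.
φR_n = 0.75 × 42 × 3.093 = 97.43 kips.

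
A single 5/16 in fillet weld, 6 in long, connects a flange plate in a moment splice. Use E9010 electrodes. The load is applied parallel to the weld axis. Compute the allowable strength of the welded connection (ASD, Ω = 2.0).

E90XX → F_EXX = 90 ksi.
Effective throat t_e = 0.707 × 0.3125 = 0.2209 in.
Total length L = 6 in; A_we = 0.2209 × 6 = 1.326 in².
F_nw = 0.6 F_EXX = 0.6 × 90 = 54 ksi.
R_n = 54 × 1.326 = 71.58 kip; R_n/Ω = 71.58/2.0 = 35.79 kip.

R_n/Ω ≈ 35.8 kip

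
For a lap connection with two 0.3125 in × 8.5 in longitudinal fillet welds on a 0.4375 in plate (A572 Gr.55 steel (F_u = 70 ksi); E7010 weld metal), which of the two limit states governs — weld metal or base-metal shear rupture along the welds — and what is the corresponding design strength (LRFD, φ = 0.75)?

φR_n ≈ 118 kips (weld metal governs)

E70XX → F_EXX = 70 ksi.
t_e = 0.707 × 0.3125 = 0.2209 in; L = 17 in.
Weld metal: φR_n = 0.75 × 0.6 × 70 × 0.2209 × 17 = 118.3 kips.
Base metal (shear rupture): φR_n = 0.75 × 0.6 × 70 × 0.4375 × 17 = 234.3 kips.
Governing: weld metal.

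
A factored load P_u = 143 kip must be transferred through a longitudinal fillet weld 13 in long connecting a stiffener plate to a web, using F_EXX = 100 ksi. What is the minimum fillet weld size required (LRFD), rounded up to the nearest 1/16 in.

Total weld length L = 13 in.
Required throat t_e = P_u / (φ × 0.6 F_EXX × L) = 143 / (0.75 × 0.6 × 100 × 13) = 0.2444 in.
Required leg w = t_e / 0.707 = 0.3457 in → use 3/8 in.

w = 3/8 in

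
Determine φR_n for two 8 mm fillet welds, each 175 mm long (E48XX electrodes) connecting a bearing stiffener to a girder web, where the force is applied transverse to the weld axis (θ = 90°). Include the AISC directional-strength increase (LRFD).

E48XX → F_EXX = 480 MPa.
t_e = 0.707 × 8 = 5.656 mm; A_we = 5.656 × 350 = 1980 mm².
Directional factor: 1.0 + 0.5 sin^1.5(90°) = 1.5.
F_nw = 0.6 × 480 × 1.5 = 432 MPa.
φR_n = 0.75 × 432 × 1980 × 10⁻³ = 641.4 kN.

φR_n ≈ 641 kN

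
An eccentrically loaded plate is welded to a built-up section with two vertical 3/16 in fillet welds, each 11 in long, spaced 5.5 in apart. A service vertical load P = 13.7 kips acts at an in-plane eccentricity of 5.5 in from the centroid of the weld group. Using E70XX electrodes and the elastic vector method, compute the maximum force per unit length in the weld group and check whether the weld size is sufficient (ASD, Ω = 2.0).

E70XX → F_EXX = 70 ksi.
Total weld length L_w = 22 in. Treat welds as unit-width lines.
Polar moment about centroid: J = 2[d³/12 + d(b/2)²] = 2[11³/12 + 11×2.75²] = 388.2 in³.
Direct shear f_v = P/L_w = 13.7 / 22 = 0.6227 kip/in (vertical).
Torsion M = P·e = 13.7 × 5.5 = 75.35 kip·in.
Critical point at (x, y) = (2.75, 5.5) from centroid. f_tx = M·y/J = 1.068 kip/in; f_ty = M·x/J = 0.5338 kip/in.
Resultant f_max = √[f_tx² + (f_v + f_ty)²] = √[1.068² + (0.6227 + 0.5338)²] = 1.574 kip/in.
Capacity per unit length: r_n/Ω = (1/2.0) × 0.6 × 70 × (0.707 × 0.1875) = 2.784 kip/in.
1.574 ≤ 2.784 → adequate.

f_max ≈ 1.57 kip/in; adequate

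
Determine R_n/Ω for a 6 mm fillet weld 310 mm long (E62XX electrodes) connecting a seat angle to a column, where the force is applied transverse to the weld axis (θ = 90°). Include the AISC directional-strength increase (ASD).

R_n/Ω ≈ 367 kN

E62XX → F_EXX = 620 MPa.
t_e = 0.707 × 6 = 4.242 mm; A_we = 4.242 × 310 = 1315 mm².
Directional factor: 1.0 + 0.5 sin^1.5(90°) = 1.5.
F_nw = 0.6 × 620 × 1.5 = 558 MPa.
R_n/Ω = (558 × 1315) / 2.0 × 10⁻³ = 366.9 kN.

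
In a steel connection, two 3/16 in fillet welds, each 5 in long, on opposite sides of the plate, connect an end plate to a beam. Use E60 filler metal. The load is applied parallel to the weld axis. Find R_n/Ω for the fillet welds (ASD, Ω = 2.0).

R_n/Ω ≈ 23.9 kip

E60XX → F_EXX = 60 ksi.
Effective throat t_e = 0.707 × 0.1875 = 0.1326 in.
Total length L = 10 in; A_we = 0.1326 × 10 = 1.326 in².
F_nw = 0.6 F_EXX = 0.6 × 60 = 36 ksi.
R_n = 36 × 1.326 = 47.72 kip; R_n/Ω = 47.72/2.0 = 23.86 kip.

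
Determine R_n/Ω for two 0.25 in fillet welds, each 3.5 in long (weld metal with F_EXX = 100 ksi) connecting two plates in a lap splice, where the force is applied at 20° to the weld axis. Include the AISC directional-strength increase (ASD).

R_n/Ω ≈ 40.8 kips

t_e = 0.707 × 0.25 = 0.1767 in; A_we = 0.1767 × 7 = 1.237 in².
Directional factor: 1.0 + 0.5 sin^1.5(20°) = 1.1.
F_nw = 0.6 × 100 × 1.1 = 66 ksi.
R_n/Ω = (66 × 1.237) / 2.0 = 40.83 kips.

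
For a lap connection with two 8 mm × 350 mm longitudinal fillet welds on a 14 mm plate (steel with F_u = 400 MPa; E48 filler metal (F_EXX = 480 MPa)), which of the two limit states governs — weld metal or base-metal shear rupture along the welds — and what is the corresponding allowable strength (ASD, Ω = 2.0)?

t_e = 0.707 × 8 = 5.656 mm; L = 700 mm.
Weld metal: R_n/Ω = (1/2.0) × 0.6 × 480 × 5.656 × 700 × 10⁻³ = 570.1 kN.
Base metal (shear rupture): R_n/Ω = (1/2.0) × 0.6 × 400 × 14 × 700 × 10⁻³ = 1176 kN.
Governing: weld metal.

R_n/Ω ≈ 570 kN (weld metal governs)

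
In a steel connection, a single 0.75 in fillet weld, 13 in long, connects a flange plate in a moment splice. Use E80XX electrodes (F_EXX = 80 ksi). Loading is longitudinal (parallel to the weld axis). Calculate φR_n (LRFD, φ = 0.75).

Effective throat t_e = 0.707 × 0.75 = 0.5302 in.
Total length L = 13 in; A_we = 0.5302 × 13 = 6.893 in².
F_nw = 0.6 F_EXX = 0.6 × 80 = 48 ksi.
φR_n = 0.75 × 48 × 6.893 = 248.2 kip.

φR_n ≈ 248 kip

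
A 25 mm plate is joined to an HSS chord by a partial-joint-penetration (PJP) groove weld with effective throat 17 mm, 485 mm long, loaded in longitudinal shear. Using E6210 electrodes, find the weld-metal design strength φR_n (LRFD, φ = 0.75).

E62XX → F_EXX = 620 MPa.
Effective throat (given) t_e = 17 mm.
A_we = 17 × 485 = 8245 mm².
F_nw = 0.6 F_EXX = 372 MPa.
φR_n = 0.75 × 372 × 8245 × 10⁻³ = 2300 kN.

φR_n ≈ 2300 kN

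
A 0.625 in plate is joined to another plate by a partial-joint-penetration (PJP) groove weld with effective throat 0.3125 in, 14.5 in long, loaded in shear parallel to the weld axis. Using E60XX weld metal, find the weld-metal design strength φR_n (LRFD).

φR_n ≈ 122 kips

E60XX → F_EXX = 60 ksi.
Effective throat (given) t_e = 0.3125 in.
A_we = 0.3125 × 14.5 = 4.531 in².
F_nw = 0.6 F_EXX = 36 ksi.
φR_n = 0.75 × 36 × 4.531 = 122.3 kips.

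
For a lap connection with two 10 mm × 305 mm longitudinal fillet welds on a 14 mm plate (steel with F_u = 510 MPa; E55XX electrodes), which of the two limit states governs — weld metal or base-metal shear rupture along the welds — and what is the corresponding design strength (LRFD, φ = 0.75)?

φR_n ≈ 1070 kN (weld metal governs)

E55XX → F_EXX = 550 MPa.
t_e = 0.707 × 10 = 7.07 mm; L = 610 mm.
Weld metal: φR_n = 0.75 × 0.6 × 550 × 7.07 × 610 × 10⁻³ = 1067 kN.
Base metal (shear rupture): φR_n = 0.75 × 0.6 × 510 × 14 × 610 × 10⁻³ = 1960 kN.
Governing: weld metal.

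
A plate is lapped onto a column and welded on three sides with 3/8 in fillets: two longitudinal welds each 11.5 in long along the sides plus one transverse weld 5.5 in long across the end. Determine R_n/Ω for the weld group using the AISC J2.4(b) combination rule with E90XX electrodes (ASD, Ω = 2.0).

E90XX → F_EXX = 90 ksi.
t_e = 0.707 × 0.375 = 0.2651 in.
R_nwl = 0.6 × 90 × 0.2651 × 23 = 329.3 kips (longitudinal, 2 welds).
R_nwt = 0.6 × 90 × 0.2651 × 5.5 = 78.74 kips (transverse, base value).
(i) R_nwl + R_nwt = 408 kips; (ii) 0.85 R_nwl + 1.5 R_nwt = 398 kips.
R_n = max = 408 kips [governs: (i)]; R_n/Ω = 204 kips.

R_n/Ω ≈ 204 kips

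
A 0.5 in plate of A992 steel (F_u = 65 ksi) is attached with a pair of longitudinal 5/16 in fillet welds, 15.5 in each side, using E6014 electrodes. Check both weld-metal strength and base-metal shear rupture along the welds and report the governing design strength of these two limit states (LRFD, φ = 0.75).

φR_n ≈ 185 kip (weld metal governs)

E60XX → F_EXX = 60 ksi.
t_e = 0.707 × 0.3125 = 0.2209 in; L = 31 in.
Weld metal: φR_n = 0.75 × 0.6 × 60 × 0.2209 × 31 = 184.9 kip.
Base metal (shear rupture): φR_n = 0.75 × 0.6 × 65 × 0.5 × 31 = 453.4 kip.
Governing: weld metal.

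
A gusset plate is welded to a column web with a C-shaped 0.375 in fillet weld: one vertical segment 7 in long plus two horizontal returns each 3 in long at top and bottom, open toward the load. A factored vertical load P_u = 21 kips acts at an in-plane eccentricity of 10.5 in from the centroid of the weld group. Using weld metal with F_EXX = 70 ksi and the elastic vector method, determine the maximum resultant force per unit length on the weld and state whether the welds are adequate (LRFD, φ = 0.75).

f_max ≈ 9.11 kip/in; NOT adequate

Total weld length L_w = 13 in. Treat welds as unit-width lines.
Centroid: x̄ = 2×3×1.5 / 13 = 0.6923 in from the vertical weld.
Polar moment about centroid: J = I_x + I_y = [7³/12 + 2×3×3.5²] + [7×0.6923² + 2(3³/12 + 3×0.8077²)] = 113.9 in³.
Direct shear f_v = P/L_w = 21 / 13 = 1.615 kip/in (vertical).
Torsion M = P·e = 21 × 10.5 = 220.5 kip·in.
Critical point at (x, y) = (2.308, 3.5) from centroid. f_tx = M·y/J = 6.779 kip/in; f_ty = M·x/J = 4.469 kip/in.
Resultant f_max = √[f_tx² + (f_v + f_ty)²] = √[6.779² + (1.615 + 4.469)²] = 9.109 kip/in.
Capacity per unit length: φr_n = 0.75 × 0.6 × 70 × (0.707 × 0.375) = 8.351 kip/in.
9.109 > 8.351 → NOT adequate.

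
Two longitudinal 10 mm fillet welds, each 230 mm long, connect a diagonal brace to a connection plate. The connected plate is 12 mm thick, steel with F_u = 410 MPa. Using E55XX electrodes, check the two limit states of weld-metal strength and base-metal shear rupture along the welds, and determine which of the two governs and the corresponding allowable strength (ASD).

E55XX → F_EXX = 550 MPa.
t_e = 0.707 × 10 = 7.07 mm; L = 460 mm.
Weld metal: R_n/Ω = (1/2.0) × 0.6 × 550 × 7.07 × 460 × 10⁻³ = 536.6 kN.
Base metal (shear rupture): R_n/Ω = (1/2.0) × 0.6 × 410 × 12 × 460 × 10⁻³ = 679 kN.
Governing: weld metal.

R_n/Ω ≈ 537 kN (weld metal governs)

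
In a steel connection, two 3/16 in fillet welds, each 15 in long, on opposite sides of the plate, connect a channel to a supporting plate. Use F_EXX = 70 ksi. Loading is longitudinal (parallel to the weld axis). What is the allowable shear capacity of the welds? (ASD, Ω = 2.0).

Effective throat t_e = 0.707 × 0.1875 = 0.1326 in.
Total length L = 30 in; A_we = 0.1326 × 30 = 3.977 in².
F_nw = 0.6 F_EXX = 0.6 × 70 = 42 ksi.
R_n = 42 × 3.977 = 167 kips; R_n/Ω = 167/2.0 = 83.51 kips.

R_n/Ω ≈ 83.5 kips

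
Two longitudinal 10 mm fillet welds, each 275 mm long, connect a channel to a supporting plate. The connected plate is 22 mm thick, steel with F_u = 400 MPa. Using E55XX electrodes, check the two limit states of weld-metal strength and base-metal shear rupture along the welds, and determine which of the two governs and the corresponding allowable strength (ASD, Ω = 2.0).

E55XX → F_EXX = 550 MPa.
t_e = 0.707 × 10 = 7.07 mm; L = 550 mm.
Weld metal: R_n/Ω = (1/2.0) × 0.6 × 550 × 7.07 × 550 × 10⁻³ = 641.6 kN.
Base metal (shear rupture): R_n/Ω = (1/2.0) × 0.6 × 400 × 22 × 550 × 10⁻³ = 1452 kN.
Governing: weld metal.

R_n/Ω ≈ 642 kN (weld metal governs)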